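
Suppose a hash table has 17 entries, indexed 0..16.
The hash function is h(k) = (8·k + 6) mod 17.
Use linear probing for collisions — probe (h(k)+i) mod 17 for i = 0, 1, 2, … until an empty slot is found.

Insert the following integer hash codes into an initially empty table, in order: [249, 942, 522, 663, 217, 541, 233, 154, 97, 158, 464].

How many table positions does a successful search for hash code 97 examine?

3

249: h=9 => slot 9
942: h=11 => slot 11
522: h=0 => slot 0
663: h=6 => slot 6
217: h=8 => slot 8
541: h=16 => slot 16
233: h=0, probe 0,1 => slot 1
154: h=14 => slot 14
97: h=0, probe 0,1,2 => slot 2
158: h=12 => slot 12
464: h=12, probe 12,13 => slot 13
Table: [522, 233, 97, ∅, ∅, ∅, 663, ∅, 217, 249, ∅, 942, 158, 464, 154, ∅, 541]
Lookup 97: h=0, probe 0,1,2 → found at 2.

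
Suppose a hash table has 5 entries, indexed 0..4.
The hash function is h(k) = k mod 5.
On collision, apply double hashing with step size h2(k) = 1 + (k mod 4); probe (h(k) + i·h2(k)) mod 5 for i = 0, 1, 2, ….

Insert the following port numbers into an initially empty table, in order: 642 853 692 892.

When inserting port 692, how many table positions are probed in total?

3

642 hashes to 2; slot 2 is free -> place at 2.
853 hashes to 3; slot 3 is free -> place at 3.
692 hashes to 2, h2=1; 2,3 taken -> place at 4.
892 hashes to 2, h2=1; 2,3,4 taken -> place at 0.
Table: [892, ∅, 642, 853, 692]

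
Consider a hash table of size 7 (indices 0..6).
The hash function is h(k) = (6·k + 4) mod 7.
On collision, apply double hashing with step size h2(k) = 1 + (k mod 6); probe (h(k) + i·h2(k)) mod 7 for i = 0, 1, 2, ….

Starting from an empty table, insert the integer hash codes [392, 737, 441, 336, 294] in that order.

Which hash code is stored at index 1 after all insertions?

441

Insert 392: h=4, slot 4 empty → index 4.
Insert 737: h=2, slot 2 empty → index 2.
Insert 441: h=4, h2=4, slot 4 occupied → index 1.
Insert 336: h=4, h2=1, slot 4 occupied → index 5.
Insert 294: h=4, h2=1, slots 4,5 occupied → index 6.
Table: [-, 441, 737, -, 392, 336, 294]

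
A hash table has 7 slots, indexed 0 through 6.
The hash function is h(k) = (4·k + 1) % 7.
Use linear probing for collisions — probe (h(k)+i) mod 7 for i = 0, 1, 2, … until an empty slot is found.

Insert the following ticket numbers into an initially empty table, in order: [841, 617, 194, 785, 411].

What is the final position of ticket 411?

2

841: h=5 → slot 5
617: h=5, probe 5,6 → slot 6
194: h=0 → slot 0
785: h=5, probe 5,6,0,1 → slot 1
411: h=0, probe 0,1,2 → slot 2
Table: [194, 785, 411, ∅, ∅, 841, 617]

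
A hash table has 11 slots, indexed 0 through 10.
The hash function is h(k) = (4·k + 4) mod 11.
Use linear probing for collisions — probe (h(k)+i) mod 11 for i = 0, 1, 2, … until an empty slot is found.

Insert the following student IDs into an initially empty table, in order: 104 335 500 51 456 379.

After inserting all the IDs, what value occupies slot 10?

104: h=2 => slot 2
335: h=2, probe 2,3 => slot 3
500: h=2, probe 2,3,4 => slot 4
51: h=10 => slot 10
456: h=2, probe 2,3,4,5 => slot 5
379: h=2, probe 2,3,4,5,6 => slot 6
Table: [_, _, 104, 335, 500, 456, 379, _, _, _, 51]

51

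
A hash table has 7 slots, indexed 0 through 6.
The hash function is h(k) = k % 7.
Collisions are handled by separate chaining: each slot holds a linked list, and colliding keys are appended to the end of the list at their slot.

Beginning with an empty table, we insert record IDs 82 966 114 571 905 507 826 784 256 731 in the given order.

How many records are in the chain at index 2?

82 -> bucket 5
966 -> bucket 0
114 -> bucket 2
571 -> bucket 4
905 -> bucket 2 (collision)
507 -> bucket 3
826 -> bucket 0 (collision)
784 -> bucket 0 (collision)
256 -> bucket 4 (collision)
731 -> bucket 3 (collision)
Final buckets:
0: 966 -> 826 -> 784
1: _
2: 114 -> 905
3: 507 -> 731
4: 571 -> 256
5: 82
6: _

2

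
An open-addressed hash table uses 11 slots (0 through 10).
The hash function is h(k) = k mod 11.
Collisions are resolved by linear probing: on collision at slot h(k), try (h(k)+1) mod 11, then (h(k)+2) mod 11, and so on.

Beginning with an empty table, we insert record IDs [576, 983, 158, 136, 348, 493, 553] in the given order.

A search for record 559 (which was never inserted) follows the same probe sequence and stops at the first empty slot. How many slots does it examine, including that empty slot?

2

Insert 576: h=4, slot 4 empty => index 4.
Insert 983: h=4, slot 4 occupied => index 5.
Insert 158: h=4, slots 4,5 occupied => index 6.
Insert 136: h=4, slots 4,5,6 occupied => index 7.
Insert 348: h=7, slot 7 occupied => index 8.
Insert 493: h=9, slot 9 empty => index 9.
Insert 553: h=3, slot 3 empty => index 3.
Table: [., ., ., 553, 576, 983, 158, 136, 348, 493, .]
Lookup 559: h=9, probe 9,10 → slot 10 empty, not found.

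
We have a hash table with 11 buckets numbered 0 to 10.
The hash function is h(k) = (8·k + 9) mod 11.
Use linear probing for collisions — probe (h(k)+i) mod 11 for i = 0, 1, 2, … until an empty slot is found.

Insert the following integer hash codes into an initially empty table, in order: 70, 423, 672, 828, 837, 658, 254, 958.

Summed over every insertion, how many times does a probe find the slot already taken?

70: h=8 => slot 8
423: h=5 => slot 5
672: h=6 => slot 6
828: h=0 => slot 0
837: h=6, probe 6,7 => slot 7
658: h=4 => slot 4
254: h=6, probe 6,7,8,9 => slot 9
958: h=6, probe 6,7,8,9,10 => slot 10
Table: [828, ., ., ., 658, 423, 672, 837, 70, 254, 958]

8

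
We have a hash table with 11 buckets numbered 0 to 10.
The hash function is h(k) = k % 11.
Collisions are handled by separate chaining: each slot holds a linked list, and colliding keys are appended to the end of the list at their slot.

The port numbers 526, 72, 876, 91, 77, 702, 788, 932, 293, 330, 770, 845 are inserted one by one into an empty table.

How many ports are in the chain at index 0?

3

526 → bucket 9
72 → bucket 6
876 → bucket 7
91 → bucket 3
77 → bucket 0
702 → bucket 9 (collision)
788 → bucket 7 (collision)
932 → bucket 8
293 → bucket 7 (collision)
330 → bucket 0 (collision)
770 → bucket 0 (collision)
845 → bucket 9 (collision)
Final buckets:
0: 77 -> 330 -> 770
1: —
2: —
3: 91
4: —
5: —
6: 72
7: 876 -> 788 -> 293
8: 932
9: 526 -> 702 -> 845
10: —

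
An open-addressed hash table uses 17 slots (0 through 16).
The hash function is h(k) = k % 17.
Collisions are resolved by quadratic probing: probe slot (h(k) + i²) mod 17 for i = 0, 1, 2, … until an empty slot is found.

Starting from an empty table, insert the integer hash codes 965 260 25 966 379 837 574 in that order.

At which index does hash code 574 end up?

965 hashes to 13; slot 13 is free → place at 13.
260 hashes to 5; slot 5 is free → place at 5.
25 hashes to 8; slot 8 is free → place at 8.
966 hashes to 14; slot 14 is free → place at 14.
379 hashes to 5; 5 taken → place at 6.
837 hashes to 4; slot 4 is free → place at 4.
574 hashes to 13; 13,14 taken → place at 0.
Table: [574, _, _, _, 837, 260, 379, _, 25, _, _, _, _, 965, 966, _, _]

0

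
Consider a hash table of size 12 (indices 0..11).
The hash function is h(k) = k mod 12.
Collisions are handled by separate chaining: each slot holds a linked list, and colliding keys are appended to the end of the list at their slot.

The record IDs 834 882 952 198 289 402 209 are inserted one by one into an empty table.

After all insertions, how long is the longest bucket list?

834 -> bucket 6
882 -> bucket 6 (collision)
952 -> bucket 4
198 -> bucket 6 (collision)
289 -> bucket 1
402 -> bucket 6 (collision)
209 -> bucket 5
Final buckets:
0: -
1: 289
2: -
3: -
4: 952
5: 209
6: 834 -> 882 -> 198 -> 402
7: -
8: -
9: -
10: -
11: -

4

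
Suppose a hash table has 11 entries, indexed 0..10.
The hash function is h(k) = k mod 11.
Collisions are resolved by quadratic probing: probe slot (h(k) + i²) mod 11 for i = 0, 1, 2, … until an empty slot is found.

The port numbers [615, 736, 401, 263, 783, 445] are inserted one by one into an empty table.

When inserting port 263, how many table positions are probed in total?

3

615 hashes to 10; slot 10 is free => place at 10.
736 hashes to 10; 10 taken => place at 0.
401 hashes to 5; slot 5 is free => place at 5.
263 hashes to 10; 10,0 taken => place at 3.
783 hashes to 2; slot 2 is free => place at 2.
445 hashes to 5; 5 taken => place at 6.
Table: [736, —, 783, 263, —, 401, 445, —, —, —, 615]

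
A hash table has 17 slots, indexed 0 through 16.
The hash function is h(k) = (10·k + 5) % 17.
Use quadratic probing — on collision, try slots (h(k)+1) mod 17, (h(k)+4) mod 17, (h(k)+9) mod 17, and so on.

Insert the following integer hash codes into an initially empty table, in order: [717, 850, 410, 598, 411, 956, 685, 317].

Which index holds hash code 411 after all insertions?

717: h=1 => slot 1
850: h=5 => slot 5
410: h=8 => slot 8
598: h=1, probe 1,2 => slot 2
411: h=1, probe 1,2,5,10 => slot 10
956: h=11 => slot 11
685: h=4 => slot 4
317: h=13 => slot 13
Table: [-, 717, 598, -, 685, 850, -, -, 410, -, 411, 956, -, 317, -, -, -]

10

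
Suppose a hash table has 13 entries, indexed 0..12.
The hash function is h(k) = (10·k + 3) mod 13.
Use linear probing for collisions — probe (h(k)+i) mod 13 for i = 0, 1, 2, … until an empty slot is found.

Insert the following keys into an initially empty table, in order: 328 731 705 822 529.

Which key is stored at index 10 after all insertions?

328: h=7 -> slot 7
731: h=7, probe 7,8 -> slot 8
705: h=7, probe 7,8,9 -> slot 9
822: h=7, probe 7,8,9,10 -> slot 10
529: h=2 -> slot 2
Table: [-, -, 529, -, -, -, -, 328, 731, 705, 822, -, -]

822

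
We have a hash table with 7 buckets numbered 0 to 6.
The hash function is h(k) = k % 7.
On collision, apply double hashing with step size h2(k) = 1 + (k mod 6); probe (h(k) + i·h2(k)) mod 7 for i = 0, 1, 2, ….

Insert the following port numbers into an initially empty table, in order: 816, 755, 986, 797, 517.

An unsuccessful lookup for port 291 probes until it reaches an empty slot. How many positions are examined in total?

816: h=4 => slot 4
755: h=6 => slot 6
986: h=6, h2=3, probe 6,2 => slot 2
797: h=6, h2=6, probe 6,5 => slot 5
517: h=6, h2=2, probe 6,1 => slot 1
Table: [-, 517, 986, -, 816, 797, 755]
Lookup 291: h=4, h2=4, probe 4,1,5,2,6,3 → slot 3 empty, not found.

6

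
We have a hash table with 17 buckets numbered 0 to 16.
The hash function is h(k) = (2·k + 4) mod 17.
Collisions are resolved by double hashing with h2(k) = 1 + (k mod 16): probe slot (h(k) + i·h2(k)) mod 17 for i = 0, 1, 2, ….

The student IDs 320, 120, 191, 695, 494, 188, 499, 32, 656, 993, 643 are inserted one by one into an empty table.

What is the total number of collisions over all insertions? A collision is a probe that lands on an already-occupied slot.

320 hashes to 15; slot 15 is free → place at 15.
120 hashes to 6; slot 6 is free → place at 6.
191 hashes to 12; slot 12 is free → place at 12.
695 hashes to 0; slot 0 is free → place at 0.
494 hashes to 6, h2=15; 6 taken → place at 4.
188 hashes to 6, h2=13; 6 taken → place at 2.
499 hashes to 16; slot 16 is free → place at 16.
32 hashes to 0, h2=1; 0 taken → place at 1.
656 hashes to 7; slot 7 is free → place at 7.
993 hashes to 1, h2=2; 1 taken → place at 3.
643 hashes to 15, h2=4; 15,2,6 taken → place at 10.
Table: [695, 32, 188, 993, 494, —, 120, 656, —, —, 643, —, 191, —, —, 320, 499]

7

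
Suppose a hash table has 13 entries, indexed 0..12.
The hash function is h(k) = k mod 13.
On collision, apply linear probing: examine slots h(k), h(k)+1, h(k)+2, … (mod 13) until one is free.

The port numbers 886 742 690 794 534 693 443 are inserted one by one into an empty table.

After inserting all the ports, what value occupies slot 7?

886 hashes to 2; slot 2 is free => place at 2.
742 hashes to 1; slot 1 is free => place at 1.
690 hashes to 1; 1,2 taken => place at 3.
794 hashes to 1; 1,2,3 taken => place at 4.
534 hashes to 1; 1,2,3,4 taken => place at 5.
693 hashes to 4; 4,5 taken => place at 6.
443 hashes to 1; 1,2,3,4,5,6 taken => place at 7.
Table: [_, 742, 886, 690, 794, 534, 693, 443, _, _, _, _, _]

443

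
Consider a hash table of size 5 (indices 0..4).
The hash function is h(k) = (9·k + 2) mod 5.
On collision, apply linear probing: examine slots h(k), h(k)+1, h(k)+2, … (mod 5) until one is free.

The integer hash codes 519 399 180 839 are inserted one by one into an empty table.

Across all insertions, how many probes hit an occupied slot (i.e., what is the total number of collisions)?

3

Insert 519: h=3, slot 3 empty → index 3.
Insert 399: h=3, slot 3 occupied → index 4.
Insert 180: h=2, slot 2 empty → index 2.
Insert 839: h=3, slots 3,4 occupied → index 0.
Table: [839, —, 180, 519, 399]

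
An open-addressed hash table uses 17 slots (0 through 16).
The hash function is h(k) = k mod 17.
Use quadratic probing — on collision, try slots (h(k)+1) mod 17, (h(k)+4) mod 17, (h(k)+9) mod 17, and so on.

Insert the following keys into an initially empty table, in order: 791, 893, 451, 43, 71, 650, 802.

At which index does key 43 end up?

Insert 791: h=9, slot 9 empty → index 9.
Insert 893: h=9, slot 9 occupied → index 10.
Insert 451: h=9, slots 9,10 occupied → index 13.
Insert 43: h=9, slots 9,10,13 occupied → index 1.
Insert 71: h=3, slot 3 empty → index 3.
Insert 650: h=4, slot 4 empty → index 4.
Insert 802: h=3, slots 3,4 occupied → index 7.
Table: [∅, 43, ∅, 71, 650, ∅, ∅, 802, ∅, 791, 893, ∅, ∅, 451, ∅, ∅, ∅]

1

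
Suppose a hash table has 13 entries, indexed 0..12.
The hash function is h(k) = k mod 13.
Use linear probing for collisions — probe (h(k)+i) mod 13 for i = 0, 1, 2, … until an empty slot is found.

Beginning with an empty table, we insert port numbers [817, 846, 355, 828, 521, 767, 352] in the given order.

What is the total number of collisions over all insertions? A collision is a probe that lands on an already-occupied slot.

3

Insert 817: h=11, slot 11 empty -> index 11.
Insert 846: h=1, slot 1 empty -> index 1.
Insert 355: h=4, slot 4 empty -> index 4.
Insert 828: h=9, slot 9 empty -> index 9.
Insert 521: h=1, slot 1 occupied -> index 2.
Insert 767: h=0, slot 0 empty -> index 0.
Insert 352: h=1, slots 1,2 occupied -> index 3.
Table: [767, 846, 521, 352, 355, —, —, —, —, 828, —, 817, —]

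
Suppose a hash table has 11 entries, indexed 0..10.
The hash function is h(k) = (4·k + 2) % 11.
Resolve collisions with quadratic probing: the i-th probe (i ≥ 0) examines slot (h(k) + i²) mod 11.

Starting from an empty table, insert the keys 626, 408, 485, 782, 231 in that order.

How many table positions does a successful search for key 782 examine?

626: h=9 → slot 9
408: h=6 → slot 6
485: h=6, probe 6,7 → slot 7
782: h=6, probe 6,7,10 → slot 10
231: h=2 → slot 2
Table: [., ., 231, ., ., ., 408, 485, ., 626, 782]
Lookup 782: h=6, probe 6,7,10 → found at 10.

3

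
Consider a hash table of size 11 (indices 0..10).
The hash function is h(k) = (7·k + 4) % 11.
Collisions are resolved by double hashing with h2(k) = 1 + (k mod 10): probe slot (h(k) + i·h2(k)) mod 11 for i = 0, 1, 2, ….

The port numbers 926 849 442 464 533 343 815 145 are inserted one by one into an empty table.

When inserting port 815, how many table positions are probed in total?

5

926: h=7 -> slot 7
849: h=7, h2=10, probe 7,6 -> slot 6
442: h=7, h2=3, probe 7,10 -> slot 10
464: h=7, h2=5, probe 7,1 -> slot 1
533: h=6, h2=4, probe 6,10,3 -> slot 3
343: h=7, h2=4, probe 7,0 -> slot 0
815: h=0, h2=6, probe 0,6,1,7,2 -> slot 2
145: h=7, h2=6, probe 7,2,8 -> slot 8
Table: [343, 464, 815, 533, -, -, 849, 926, 145, -, 442]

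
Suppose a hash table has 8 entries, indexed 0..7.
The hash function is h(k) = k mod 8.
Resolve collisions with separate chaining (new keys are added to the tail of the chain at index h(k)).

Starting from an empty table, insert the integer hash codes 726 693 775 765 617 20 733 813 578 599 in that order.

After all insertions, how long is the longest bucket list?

4

Insert 726: h=6, bucket 6 empty → new chain.
Insert 693: h=5, bucket 5 empty → new chain.
Insert 775: h=7, bucket 7 empty → new chain.
Insert 765: h=5, bucket 5 nonempty → append to chain.
Insert 617: h=1, bucket 1 empty → new chain.
Insert 20: h=4, bucket 4 empty → new chain.
Insert 733: h=5, bucket 5 nonempty → append to chain.
Insert 813: h=5, bucket 5 nonempty → append to chain.
Insert 578: h=2, bucket 2 empty → new chain.
Insert 599: h=7, bucket 7 nonempty → append to chain.
Final buckets:
0: —
1: 617
2: 578
3: —
4: 20
5: 693 -> 765 -> 733 -> 813
6: 726
7: 775 -> 599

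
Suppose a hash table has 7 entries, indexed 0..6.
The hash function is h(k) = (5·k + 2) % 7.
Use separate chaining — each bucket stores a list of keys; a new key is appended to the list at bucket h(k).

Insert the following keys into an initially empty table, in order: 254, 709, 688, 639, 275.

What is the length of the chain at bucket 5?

5

254 -> bucket 5
709 -> bucket 5 (collision)
688 -> bucket 5 (collision)
639 -> bucket 5 (collision)
275 -> bucket 5 (collision)
Final buckets:
0: —
1: —
2: —
3: —
4: —
5: 254 -> 709 -> 688 -> 639 -> 275
6: —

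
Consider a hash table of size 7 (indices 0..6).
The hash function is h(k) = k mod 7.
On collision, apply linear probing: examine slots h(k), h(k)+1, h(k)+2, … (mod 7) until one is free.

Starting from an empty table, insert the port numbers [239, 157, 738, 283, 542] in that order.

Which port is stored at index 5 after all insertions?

239 hashes to 1; slot 1 is free → place at 1.
157 hashes to 3; slot 3 is free → place at 3.
738 hashes to 3; 3 taken → place at 4.
283 hashes to 3; 3,4 taken → place at 5.
542 hashes to 3; 3,4,5 taken → place at 6.
Table: [_, 239, _, 157, 738, 283, 542]

283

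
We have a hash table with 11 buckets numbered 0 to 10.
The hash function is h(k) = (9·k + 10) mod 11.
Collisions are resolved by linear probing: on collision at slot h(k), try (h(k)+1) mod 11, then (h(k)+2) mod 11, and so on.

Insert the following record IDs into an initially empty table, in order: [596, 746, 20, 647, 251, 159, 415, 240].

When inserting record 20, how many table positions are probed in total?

Insert 596: h=6, slot 6 empty → index 6.
Insert 746: h=3, slot 3 empty → index 3.
Insert 20: h=3, slot 3 occupied → index 4.
Insert 647: h=3, slots 3,4 occupied → index 5.
Insert 251: h=3, slots 3,4,5,6 occupied → index 7.
Insert 159: h=0, slot 0 empty → index 0.
Insert 415: h=5, slots 5,6,7 occupied → index 8.
Insert 240: h=3, slots 3,4,5,6,7,8 occupied → index 9.
Table: [159, —, —, 746, 20, 647, 596, 251, 415, 240, —]

2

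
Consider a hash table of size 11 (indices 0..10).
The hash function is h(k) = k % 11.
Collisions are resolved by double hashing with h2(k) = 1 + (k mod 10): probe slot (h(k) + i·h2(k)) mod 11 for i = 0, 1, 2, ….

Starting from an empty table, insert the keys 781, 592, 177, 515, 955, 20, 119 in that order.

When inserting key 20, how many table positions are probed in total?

781 hashes to 0; slot 0 is free => place at 0.
592 hashes to 9; slot 9 is free => place at 9.
177 hashes to 1; slot 1 is free => place at 1.
515 hashes to 9, h2=6; 9 taken => place at 4.
955 hashes to 9, h2=6; 9,4 taken => place at 10.
20 hashes to 9, h2=1; 9,10,0,1 taken => place at 2.
119 hashes to 9, h2=10; 9 taken => place at 8.
Table: [781, 177, 20, _, 515, _, _, _, 119, 592, 955]

5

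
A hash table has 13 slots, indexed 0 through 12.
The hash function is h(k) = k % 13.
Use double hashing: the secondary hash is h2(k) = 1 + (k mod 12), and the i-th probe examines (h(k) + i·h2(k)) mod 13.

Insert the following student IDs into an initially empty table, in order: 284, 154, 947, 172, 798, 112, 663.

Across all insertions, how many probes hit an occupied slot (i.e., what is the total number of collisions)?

2

Insert 284: h=11, slot 11 empty -> index 11.
Insert 154: h=11, h2=11, slot 11 occupied -> index 9.
Insert 947: h=11, h2=12, slot 11 occupied -> index 10.
Insert 172: h=3, slot 3 empty -> index 3.
Insert 798: h=5, slot 5 empty -> index 5.
Insert 112: h=8, slot 8 empty -> index 8.
Insert 663: h=0, slot 0 empty -> index 0.
Table: [663, ., ., 172, ., 798, ., ., 112, 154, 947, 284, .]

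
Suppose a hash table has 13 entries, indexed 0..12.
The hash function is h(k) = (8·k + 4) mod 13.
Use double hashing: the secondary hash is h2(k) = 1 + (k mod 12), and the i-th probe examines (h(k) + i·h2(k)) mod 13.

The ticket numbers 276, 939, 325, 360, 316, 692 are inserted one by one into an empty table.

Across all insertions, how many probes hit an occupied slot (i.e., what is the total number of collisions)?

Insert 276: h=2, slot 2 empty → index 2.
Insert 939: h=2, h2=4, slot 2 occupied → index 6.
Insert 325: h=4, slot 4 empty → index 4.
Insert 360: h=11, slot 11 empty → index 11.
Insert 316: h=10, slot 10 empty → index 10.
Insert 692: h=2, h2=9, slots 2,11 occupied → index 7.
Table: [-, -, 276, -, 325, -, 939, 692, -, -, 316, 360, -]

3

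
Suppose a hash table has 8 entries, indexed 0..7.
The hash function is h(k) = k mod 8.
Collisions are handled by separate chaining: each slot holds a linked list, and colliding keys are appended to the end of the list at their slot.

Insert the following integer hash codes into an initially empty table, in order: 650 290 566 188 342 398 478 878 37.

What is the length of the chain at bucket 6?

650 → bucket 2
290 → bucket 2 (collision)
566 → bucket 6
188 → bucket 4
342 → bucket 6 (collision)
398 → bucket 6 (collision)
478 → bucket 6 (collision)
878 → bucket 6 (collision)
37 → bucket 5
Final buckets:
0: -
1: -
2: 650 -> 290
3: -
4: 188
5: 37
6: 566 -> 342 -> 398 -> 478 -> 878
7: -

5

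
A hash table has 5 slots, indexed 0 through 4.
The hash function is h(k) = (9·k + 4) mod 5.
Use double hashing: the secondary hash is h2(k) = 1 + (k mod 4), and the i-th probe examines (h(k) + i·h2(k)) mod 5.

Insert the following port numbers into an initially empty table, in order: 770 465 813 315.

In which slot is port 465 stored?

1

770 hashes to 4; slot 4 is free → place at 4.
465 hashes to 4, h2=2; 4 taken → place at 1.
813 hashes to 1, h2=2; 1 taken → place at 3.
315 hashes to 4, h2=4; 4,3 taken → place at 2.
Table: [., 465, 315, 813, 770]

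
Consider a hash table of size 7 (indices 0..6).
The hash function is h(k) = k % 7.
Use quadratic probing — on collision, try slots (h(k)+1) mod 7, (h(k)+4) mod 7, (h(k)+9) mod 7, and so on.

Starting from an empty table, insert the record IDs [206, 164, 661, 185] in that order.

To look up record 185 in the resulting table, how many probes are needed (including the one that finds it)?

4

Insert 206: h=3, slot 3 empty → index 3.
Insert 164: h=3, slot 3 occupied → index 4.
Insert 661: h=3, slots 3,4 occupied → index 0.
Insert 185: h=3, slots 3,4,0 occupied → index 5.
Table: [661, ., ., 206, 164, 185, .]
Lookup 185: h=3, probe 3,4,0,5 → found at 5.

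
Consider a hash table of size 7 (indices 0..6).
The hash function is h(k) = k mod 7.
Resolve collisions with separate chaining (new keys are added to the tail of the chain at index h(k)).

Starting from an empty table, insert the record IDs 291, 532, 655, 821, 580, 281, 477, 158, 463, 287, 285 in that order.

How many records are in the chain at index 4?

3

Insert 291: h=4, bucket 4 empty → new chain.
Insert 532: h=0, bucket 0 empty → new chain.
Insert 655: h=4, bucket 4 nonempty → append to chain.
Insert 821: h=2, bucket 2 empty → new chain.
Insert 580: h=6, bucket 6 empty → new chain.
Insert 281: h=1, bucket 1 empty → new chain.
Insert 477: h=1, bucket 1 nonempty → append to chain.
Insert 158: h=4, bucket 4 nonempty → append to chain.
Insert 463: h=1, bucket 1 nonempty → append to chain.
Insert 287: h=0, bucket 0 nonempty → append to chain.
Insert 285: h=5, bucket 5 empty → new chain.
Final buckets:
0: 532 -> 287
1: 281 -> 477 -> 463
2: 821
3: ∅
4: 291 -> 655 -> 158
5: 285
6: 580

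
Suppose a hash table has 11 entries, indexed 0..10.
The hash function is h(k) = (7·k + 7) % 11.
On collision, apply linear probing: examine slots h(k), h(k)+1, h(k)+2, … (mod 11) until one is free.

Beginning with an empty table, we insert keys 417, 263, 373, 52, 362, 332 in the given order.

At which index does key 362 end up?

417: h=0 → slot 0
263: h=0, probe 0,1 → slot 1
373: h=0, probe 0,1,2 → slot 2
52: h=8 → slot 8
362: h=0, probe 0,1,2,3 → slot 3
332: h=10 → slot 10
Table: [417, 263, 373, 362, ∅, ∅, ∅, ∅, 52, ∅, 332]

3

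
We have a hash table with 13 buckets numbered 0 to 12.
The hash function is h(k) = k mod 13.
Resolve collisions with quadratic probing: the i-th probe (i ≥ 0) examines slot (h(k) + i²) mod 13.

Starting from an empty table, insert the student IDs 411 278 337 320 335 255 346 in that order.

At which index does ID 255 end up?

Insert 411: h=8, slot 8 empty -> index 8.
Insert 278: h=5, slot 5 empty -> index 5.
Insert 337: h=12, slot 12 empty -> index 12.
Insert 320: h=8, slot 8 occupied -> index 9.
Insert 335: h=10, slot 10 empty -> index 10.
Insert 255: h=8, slots 8,9,12 occupied -> index 4.
Insert 346: h=8, slots 8,9,12,4 occupied -> index 11.
Table: [∅, ∅, ∅, ∅, 255, 278, ∅, ∅, 411, 320, 335, 346, 337]

4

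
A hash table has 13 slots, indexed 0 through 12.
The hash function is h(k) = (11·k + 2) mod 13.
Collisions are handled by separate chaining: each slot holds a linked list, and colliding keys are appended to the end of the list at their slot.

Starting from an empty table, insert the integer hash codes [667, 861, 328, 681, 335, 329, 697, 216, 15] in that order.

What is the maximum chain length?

2

667 → bucket 7
861 → bucket 9
328 → bucket 9 (collision)
681 → bucket 5
335 → bucket 8
329 → bucket 7 (collision)
697 → bucket 12
216 → bucket 12 (collision)
15 → bucket 11
Final buckets:
0: .
1: .
2: .
3: .
4: .
5: 681
6: .
7: 667 -> 329
8: 335
9: 861 -> 328
10: .
11: 15
12: 697 -> 216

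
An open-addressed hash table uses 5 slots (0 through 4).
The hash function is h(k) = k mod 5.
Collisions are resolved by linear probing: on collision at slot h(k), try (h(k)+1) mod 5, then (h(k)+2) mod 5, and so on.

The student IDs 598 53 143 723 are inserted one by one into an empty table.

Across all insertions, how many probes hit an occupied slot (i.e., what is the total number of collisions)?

Insert 598: h=3, slot 3 empty => index 3.
Insert 53: h=3, slot 3 occupied => index 4.
Insert 143: h=3, slots 3,4 occupied => index 0.
Insert 723: h=3, slots 3,4,0 occupied => index 1.
Table: [143, 723, -, 598, 53]

6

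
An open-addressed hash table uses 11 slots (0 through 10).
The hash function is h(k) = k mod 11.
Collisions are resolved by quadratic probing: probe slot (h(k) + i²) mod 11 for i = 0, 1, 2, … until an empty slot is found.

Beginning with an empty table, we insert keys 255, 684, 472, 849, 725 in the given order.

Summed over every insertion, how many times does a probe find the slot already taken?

4

255: h=2 => slot 2
684: h=2, probe 2,3 => slot 3
472: h=10 => slot 10
849: h=2, probe 2,3,6 => slot 6
725: h=10, probe 10,0 => slot 0
Table: [725, —, 255, 684, —, —, 849, —, —, —, 472]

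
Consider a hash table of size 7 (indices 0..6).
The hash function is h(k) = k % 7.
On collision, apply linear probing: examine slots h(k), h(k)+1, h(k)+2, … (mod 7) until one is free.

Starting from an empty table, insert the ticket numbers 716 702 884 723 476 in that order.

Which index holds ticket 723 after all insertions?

Insert 716: h=2, slot 2 empty -> index 2.
Insert 702: h=2, slot 2 occupied -> index 3.
Insert 884: h=2, slots 2,3 occupied -> index 4.
Insert 723: h=2, slots 2,3,4 occupied -> index 5.
Insert 476: h=0, slot 0 empty -> index 0.
Table: [476, ., 716, 702, 884, 723, .]

5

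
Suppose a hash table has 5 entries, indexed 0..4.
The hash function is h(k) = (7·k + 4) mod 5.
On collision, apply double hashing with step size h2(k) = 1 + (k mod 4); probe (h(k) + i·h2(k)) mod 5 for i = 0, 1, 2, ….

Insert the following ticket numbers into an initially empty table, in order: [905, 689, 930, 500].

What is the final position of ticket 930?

0

Insert 905: h=4, slot 4 empty -> index 4.
Insert 689: h=2, slot 2 empty -> index 2.
Insert 930: h=4, h2=3, slots 4,2 occupied -> index 0.
Insert 500: h=4, h2=1, slots 4,0 occupied -> index 1.
Table: [930, 500, 689, -, 905]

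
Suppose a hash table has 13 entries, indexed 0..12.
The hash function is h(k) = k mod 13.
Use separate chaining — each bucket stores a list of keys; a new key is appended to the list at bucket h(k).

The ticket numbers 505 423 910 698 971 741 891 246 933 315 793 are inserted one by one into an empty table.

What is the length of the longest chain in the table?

505 → bucket 11
423 → bucket 7
910 → bucket 0
698 → bucket 9
971 → bucket 9 (collision)
741 → bucket 0 (collision)
891 → bucket 7 (collision)
246 → bucket 12
933 → bucket 10
315 → bucket 3
793 → bucket 0 (collision)
Final buckets:
0: 910 -> 741 -> 793
1: ∅
2: ∅
3: 315
4: ∅
5: ∅
6: ∅
7: 423 -> 891
8: ∅
9: 698 -> 971
10: 933
11: 505
12: 246

3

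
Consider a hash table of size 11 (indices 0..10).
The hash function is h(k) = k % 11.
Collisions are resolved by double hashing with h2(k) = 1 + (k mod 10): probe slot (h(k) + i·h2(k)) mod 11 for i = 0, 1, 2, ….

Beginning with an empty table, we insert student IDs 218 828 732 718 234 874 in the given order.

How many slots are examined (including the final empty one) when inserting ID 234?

2

218: h=9 => slot 9
828: h=3 => slot 3
732: h=6 => slot 6
718: h=3, h2=9, probe 3,1 => slot 1
234: h=3, h2=5, probe 3,8 => slot 8
874: h=5 => slot 5
Table: [∅, 718, ∅, 828, ∅, 874, 732, ∅, 234, 218, ∅]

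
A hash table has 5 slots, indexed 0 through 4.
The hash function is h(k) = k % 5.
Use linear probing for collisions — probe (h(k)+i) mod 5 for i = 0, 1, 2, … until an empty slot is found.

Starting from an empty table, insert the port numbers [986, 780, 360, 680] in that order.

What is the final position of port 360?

Insert 986: h=1, slot 1 empty → index 1.
Insert 780: h=0, slot 0 empty → index 0.
Insert 360: h=0, slots 0,1 occupied → index 2.
Insert 680: h=0, slots 0,1,2 occupied → index 3.
Table: [780, 986, 360, 680, _]

2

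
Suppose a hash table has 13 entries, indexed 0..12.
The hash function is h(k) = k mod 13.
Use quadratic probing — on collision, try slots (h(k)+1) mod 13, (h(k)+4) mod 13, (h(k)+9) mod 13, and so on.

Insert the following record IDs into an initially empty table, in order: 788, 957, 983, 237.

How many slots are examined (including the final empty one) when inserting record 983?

788: h=8 => slot 8
957: h=8, probe 8,9 => slot 9
983: h=8, probe 8,9,12 => slot 12
237: h=3 => slot 3
Table: [∅, ∅, ∅, 237, ∅, ∅, ∅, ∅, 788, 957, ∅, ∅, 983]

3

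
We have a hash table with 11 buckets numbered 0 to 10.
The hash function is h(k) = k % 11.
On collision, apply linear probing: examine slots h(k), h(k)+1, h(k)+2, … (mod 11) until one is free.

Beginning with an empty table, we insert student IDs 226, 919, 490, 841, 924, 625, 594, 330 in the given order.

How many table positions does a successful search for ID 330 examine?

Insert 226: h=6, slot 6 empty -> index 6.
Insert 919: h=6, slot 6 occupied -> index 7.
Insert 490: h=6, slots 6,7 occupied -> index 8.
Insert 841: h=5, slot 5 empty -> index 5.
Insert 924: h=0, slot 0 empty -> index 0.
Insert 625: h=9, slot 9 empty -> index 9.
Insert 594: h=0, slot 0 occupied -> index 1.
Insert 330: h=0, slots 0,1 occupied -> index 2.
Table: [924, 594, 330, —, —, 841, 226, 919, 490, 625, —]
Lookup 330: h=0, probe 0,1,2 → found at 2.

3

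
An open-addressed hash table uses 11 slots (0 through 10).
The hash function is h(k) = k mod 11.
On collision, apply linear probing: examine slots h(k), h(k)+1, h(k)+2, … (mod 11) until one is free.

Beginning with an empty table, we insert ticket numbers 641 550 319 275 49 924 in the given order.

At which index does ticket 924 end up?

641 hashes to 3; slot 3 is free -> place at 3.
550 hashes to 0; slot 0 is free -> place at 0.
319 hashes to 0; 0 taken -> place at 1.
275 hashes to 0; 0,1 taken -> place at 2.
49 hashes to 5; slot 5 is free -> place at 5.
924 hashes to 0; 0,1,2,3 taken -> place at 4.
Table: [550, 319, 275, 641, 924, 49, ., ., ., ., .]

4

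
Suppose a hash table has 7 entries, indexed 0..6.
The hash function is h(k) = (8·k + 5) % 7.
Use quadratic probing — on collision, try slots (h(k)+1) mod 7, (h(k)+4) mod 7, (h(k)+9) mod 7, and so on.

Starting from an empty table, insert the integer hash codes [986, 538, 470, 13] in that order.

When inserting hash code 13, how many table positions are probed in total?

986: h=4 -> slot 4
538: h=4, probe 4,5 -> slot 5
470: h=6 -> slot 6
13: h=4, probe 4,5,1 -> slot 1
Table: [., 13, ., ., 986, 538, 470]

3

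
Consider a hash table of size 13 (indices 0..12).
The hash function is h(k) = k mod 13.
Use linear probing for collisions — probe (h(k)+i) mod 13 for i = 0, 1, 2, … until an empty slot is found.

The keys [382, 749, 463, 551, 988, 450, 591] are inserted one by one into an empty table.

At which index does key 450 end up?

382: h=5 => slot 5
749: h=8 => slot 8
463: h=8, probe 8,9 => slot 9
551: h=5, probe 5,6 => slot 6
988: h=0 => slot 0
450: h=8, probe 8,9,10 => slot 10
591: h=6, probe 6,7 => slot 7
Table: [988, _, _, _, _, 382, 551, 591, 749, 463, 450, _, _]

10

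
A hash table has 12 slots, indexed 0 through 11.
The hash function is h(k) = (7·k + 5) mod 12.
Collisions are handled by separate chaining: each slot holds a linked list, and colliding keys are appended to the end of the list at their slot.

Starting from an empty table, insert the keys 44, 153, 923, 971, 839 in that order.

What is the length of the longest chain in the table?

Insert 44: h=1, bucket 1 empty -> new chain.
Insert 153: h=8, bucket 8 empty -> new chain.
Insert 923: h=10, bucket 10 empty -> new chain.
Insert 971: h=10, bucket 10 nonempty -> append to chain.
Insert 839: h=10, bucket 10 nonempty -> append to chain.
Final buckets:
0: ∅
1: 44
2: ∅
3: ∅
4: ∅
5: ∅
6: ∅
7: ∅
8: 153
9: ∅
10: 923 -> 971 -> 839
11: ∅

3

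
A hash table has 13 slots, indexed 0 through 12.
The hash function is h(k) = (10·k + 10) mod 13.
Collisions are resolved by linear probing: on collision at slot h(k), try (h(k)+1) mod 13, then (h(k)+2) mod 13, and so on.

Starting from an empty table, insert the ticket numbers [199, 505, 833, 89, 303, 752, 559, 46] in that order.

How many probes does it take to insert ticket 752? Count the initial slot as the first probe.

199: h=11 => slot 11
505: h=3 => slot 3
833: h=7 => slot 7
89: h=3, probe 3,4 => slot 4
303: h=11, probe 11,12 => slot 12
752: h=3, probe 3,4,5 => slot 5
559: h=10 => slot 10
46: h=2 => slot 2
Table: [—, —, 46, 505, 89, 752, —, 833, —, —, 559, 199, 303]

3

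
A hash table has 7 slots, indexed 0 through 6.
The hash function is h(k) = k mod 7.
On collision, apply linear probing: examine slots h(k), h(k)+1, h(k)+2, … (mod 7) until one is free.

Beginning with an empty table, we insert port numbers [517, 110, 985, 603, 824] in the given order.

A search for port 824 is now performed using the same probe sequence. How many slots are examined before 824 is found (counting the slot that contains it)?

5

Insert 517: h=6, slot 6 empty → index 6.
Insert 110: h=5, slot 5 empty → index 5.
Insert 985: h=5, slots 5,6 occupied → index 0.
Insert 603: h=1, slot 1 empty → index 1.
Insert 824: h=5, slots 5,6,0,1 occupied → index 2.
Table: [985, 603, 824, _, _, 110, 517]
Lookup 824: h=5, probe 5,6,0,1,2 → found at 2.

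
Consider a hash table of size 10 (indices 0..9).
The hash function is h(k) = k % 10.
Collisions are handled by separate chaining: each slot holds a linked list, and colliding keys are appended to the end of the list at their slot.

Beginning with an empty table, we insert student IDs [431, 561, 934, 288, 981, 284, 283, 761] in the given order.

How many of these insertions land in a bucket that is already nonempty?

Insert 431: h=1, bucket 1 empty -> new chain.
Insert 561: h=1, bucket 1 nonempty -> append to chain.
Insert 934: h=4, bucket 4 empty -> new chain.
Insert 288: h=8, bucket 8 empty -> new chain.
Insert 981: h=1, bucket 1 nonempty -> append to chain.
Insert 284: h=4, bucket 4 nonempty -> append to chain.
Insert 283: h=3, bucket 3 empty -> new chain.
Insert 761: h=1, bucket 1 nonempty -> append to chain.
Final buckets:
0: -
1: 431 -> 561 -> 981 -> 761
2: -
3: 283
4: 934 -> 284
5: -
6: -
7: -
8: 288
9: -

4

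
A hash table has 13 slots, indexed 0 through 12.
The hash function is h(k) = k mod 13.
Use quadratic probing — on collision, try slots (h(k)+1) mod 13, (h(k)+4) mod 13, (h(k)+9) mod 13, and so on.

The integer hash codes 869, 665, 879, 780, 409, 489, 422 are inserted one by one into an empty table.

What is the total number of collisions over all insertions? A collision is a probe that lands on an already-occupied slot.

2

Insert 869: h=11, slot 11 empty => index 11.
Insert 665: h=2, slot 2 empty => index 2.
Insert 879: h=8, slot 8 empty => index 8.
Insert 780: h=0, slot 0 empty => index 0.
Insert 409: h=6, slot 6 empty => index 6.
Insert 489: h=8, slot 8 occupied => index 9.
Insert 422: h=6, slot 6 occupied => index 7.
Table: [780, ., 665, ., ., ., 409, 422, 879, 489, ., 869, .]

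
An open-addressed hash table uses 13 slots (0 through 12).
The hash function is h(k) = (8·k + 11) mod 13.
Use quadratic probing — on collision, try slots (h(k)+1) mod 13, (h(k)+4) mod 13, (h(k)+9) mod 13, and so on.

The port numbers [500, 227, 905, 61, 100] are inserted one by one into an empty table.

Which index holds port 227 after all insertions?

8

Insert 500: h=7, slot 7 empty => index 7.
Insert 227: h=7, slot 7 occupied => index 8.
Insert 905: h=10, slot 10 empty => index 10.
Insert 61: h=5, slot 5 empty => index 5.
Insert 100: h=5, slot 5 occupied => index 6.
Table: [∅, ∅, ∅, ∅, ∅, 61, 100, 500, 227, ∅, 905, ∅, ∅]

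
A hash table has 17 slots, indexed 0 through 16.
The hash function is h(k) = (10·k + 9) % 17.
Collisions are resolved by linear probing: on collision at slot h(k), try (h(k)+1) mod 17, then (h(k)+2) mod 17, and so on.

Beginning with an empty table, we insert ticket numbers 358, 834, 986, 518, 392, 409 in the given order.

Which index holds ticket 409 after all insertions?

Insert 358: h=2, slot 2 empty → index 2.
Insert 834: h=2, slot 2 occupied → index 3.
Insert 986: h=9, slot 9 empty → index 9.
Insert 518: h=4, slot 4 empty → index 4.
Insert 392: h=2, slots 2,3,4 occupied → index 5.
Insert 409: h=2, slots 2,3,4,5 occupied → index 6.
Table: [∅, ∅, 358, 834, 518, 392, 409, ∅, ∅, 986, ∅, ∅, ∅, ∅, ∅, ∅, ∅]

6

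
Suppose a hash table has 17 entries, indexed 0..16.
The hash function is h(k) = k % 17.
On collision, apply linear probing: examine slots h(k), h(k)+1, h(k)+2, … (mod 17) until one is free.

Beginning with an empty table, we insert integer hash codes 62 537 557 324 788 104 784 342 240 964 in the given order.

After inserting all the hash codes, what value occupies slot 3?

62 hashes to 11; slot 11 is free -> place at 11.
537 hashes to 10; slot 10 is free -> place at 10.
557 hashes to 13; slot 13 is free -> place at 13.
324 hashes to 1; slot 1 is free -> place at 1.
788 hashes to 6; slot 6 is free -> place at 6.
104 hashes to 2; slot 2 is free -> place at 2.
784 hashes to 2; 2 taken -> place at 3.
342 hashes to 2; 2,3 taken -> place at 4.
240 hashes to 2; 2,3,4 taken -> place at 5.
964 hashes to 12; slot 12 is free -> place at 12.
Table: [—, 324, 104, 784, 342, 240, 788, —, —, —, 537, 62, 964, 557, —, —, —]

784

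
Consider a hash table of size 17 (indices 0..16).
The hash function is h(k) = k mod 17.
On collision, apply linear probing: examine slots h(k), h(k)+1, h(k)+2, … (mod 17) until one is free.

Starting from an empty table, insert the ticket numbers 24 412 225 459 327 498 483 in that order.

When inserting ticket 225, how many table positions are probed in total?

2

24: h=7 -> slot 7
412: h=4 -> slot 4
225: h=4, probe 4,5 -> slot 5
459: h=0 -> slot 0
327: h=4, probe 4,5,6 -> slot 6
498: h=5, probe 5,6,7,8 -> slot 8
483: h=7, probe 7,8,9 -> slot 9
Table: [459, ∅, ∅, ∅, 412, 225, 327, 24, 498, 483, ∅, ∅, ∅, ∅, ∅, ∅, ∅]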